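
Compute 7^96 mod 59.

By repeated squaring mod 59: 7^1≡7, 7^2≡49, 7^4≡41, 7^8≡29, 7^16≡15, 7^32≡48, 7^64≡3.
96 = 32 + 64, so 7^96 ≡ 48·3 ≡ 26 (mod 59).

26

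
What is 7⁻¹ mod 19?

7·11 = 77 = 4·19 + 1, so 7⁻¹ ≡ 11 (mod 19).

11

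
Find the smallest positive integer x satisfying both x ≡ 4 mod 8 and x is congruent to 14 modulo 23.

60

x ≡ 4 (mod 8) gives x ∈ {4, 12, 20, 28, 36, 44, 52, 60}.
The first of these with x mod 23 = 14 is 60.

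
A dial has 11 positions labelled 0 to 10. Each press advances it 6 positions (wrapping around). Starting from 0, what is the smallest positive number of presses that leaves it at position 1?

2

6·2 = 12 = 1·11 + 1, so 6⁻¹ ≡ 2 (mod 11).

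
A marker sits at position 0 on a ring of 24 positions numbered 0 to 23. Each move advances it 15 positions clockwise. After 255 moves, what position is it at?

9

255·15 = 3825.
3825 = 159·24 + 9, so 3825 mod 24 = 9.
(0 + 9) mod 24 = 9.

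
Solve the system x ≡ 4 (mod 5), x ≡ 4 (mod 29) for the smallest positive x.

4

x ≡ 4 (mod 5) gives x ∈ {4}.
The first of these with x mod 29 = 4 is 4.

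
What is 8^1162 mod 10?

Powers of 8 mod 10 repeat with period 4: 8, 4, 2, 6.
1162 mod 4 = 2, so the last digit matches 8^2 = 4.

4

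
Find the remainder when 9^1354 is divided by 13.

9

Square-and-reduce mod 13: 9^1≡9, 9^2≡3, 9^4≡9, 9^8≡3, 9^16≡9, 9^32≡3, 9^64≡9, 9^128≡3, 9^256≡9, 9^512≡3, 9^1024≡9.
1354 = 2 + 8 + 64 + 256 + 1024, so 9^1354 ≡ 3·3·9·9·9 ≡ 9 (mod 13).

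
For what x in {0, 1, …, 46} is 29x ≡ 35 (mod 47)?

29⁻¹ ≡ 13 (mod 47) because 29·13 = 377 = 8·47 + 1.
Multiplying both sides by 13: x ≡ 13·35 = 455 ≡ 32 (mod 47).
Check: 29·32 = 928 = 19·47 + 35.

32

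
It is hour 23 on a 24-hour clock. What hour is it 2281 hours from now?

0

2281 mod 24 = 1 (since 95·24 = 2280).
(23 + 1) mod 24 = 0.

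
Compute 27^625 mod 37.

27

Successive squares of 27 mod 37: 27^1≡27, 27^2≡26, 27^4≡10, 27^8≡26, 27^16≡10, 27^32≡26, 27^64≡10, 27^128≡26, 27^256≡10, 27^512≡26.
625 = 1 + 16 + 32 + 64 + 512, so 27^625 ≡ 27·10·26·10·26 ≡ 27 (mod 37).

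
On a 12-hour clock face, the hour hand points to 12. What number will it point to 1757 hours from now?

1757 mod 12 = 5 (since 146·12 = 1752).
12 + 5 → 5 on a 12-hour dial.

5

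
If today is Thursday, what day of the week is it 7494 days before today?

Sunday

Dividing 7494 by 7 gives quotient 1070 and remainder 4.
Thursday − 4 days → Sunday.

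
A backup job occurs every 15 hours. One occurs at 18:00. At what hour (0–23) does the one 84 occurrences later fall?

84·15 = 1260.
1260 − 52·24 = 12, so 1260 ≡ 12 (mod 24).
(18 + 12) mod 24 = 6.

6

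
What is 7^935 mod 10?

Last digits of 7^n: 7, 9, 3, 1 (period 4).
935 leaves remainder 3 on division by 4, so 7^935 ends in 3.

3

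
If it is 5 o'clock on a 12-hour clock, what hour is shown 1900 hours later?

9

1900 − 158·12 = 4, so 1900 ≡ 4 (mod 12).
5 + 4 → 9 on a 12-hour dial.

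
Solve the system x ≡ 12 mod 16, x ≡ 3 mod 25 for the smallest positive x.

x ≡ 12 (mod 16) gives x ∈ {12, 28}.
The first of these with x mod 25 = 3 is 28.

28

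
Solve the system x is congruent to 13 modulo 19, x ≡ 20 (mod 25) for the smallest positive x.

Since 25·16 ≡ 1 (mod 19), take x = 20 + 25·((13−20)·16 mod 19) = 20 + 25·2 = 70.
Check: 70 mod 19 = 13, 70 mod 25 = 20.

70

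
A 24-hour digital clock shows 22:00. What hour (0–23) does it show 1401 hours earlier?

1401 mod 24 = 9 (since 58·24 = 1392).
(22 − 9) mod 24 = 13.

13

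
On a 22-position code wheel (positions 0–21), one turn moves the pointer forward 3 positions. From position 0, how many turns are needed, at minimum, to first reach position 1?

3·15 = 45 = 2·22 + 1, so 3⁻¹ ≡ 15 (mod 22).

15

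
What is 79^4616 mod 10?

Last digits of 9^n: 9, 1 (period 2).
4616 leaves remainder 0 on division by 2, so 79^4616 ends in 1.

1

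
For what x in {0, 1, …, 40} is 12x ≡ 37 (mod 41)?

27

12⁻¹ ≡ 24 (mod 41) because 12·24 = 288 = 7·41 + 1.
Multiplying both sides by 24: x ≡ 24·37 = 888 ≡ 27 (mod 41).
Check: 12·27 = 324 = 7·41 + 37.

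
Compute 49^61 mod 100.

49

Square-and-reduce mod 100: 49^1≡49, 49^2≡1, 49^4≡1, 49^8≡1, 49^16≡1, 49^32≡1.
Since 61 = 1 + 4 + 8 + 16 + 32 in binary, 49^61 ≡ 49·1·1·1·1 ≡ 49 (mod 100).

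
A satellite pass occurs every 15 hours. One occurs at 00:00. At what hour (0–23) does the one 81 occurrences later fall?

81·15 = 1215.
1215 − 50·24 = 15, so 1215 ≡ 15 (mod 24).
(0 + 15) mod 24 = 15.

15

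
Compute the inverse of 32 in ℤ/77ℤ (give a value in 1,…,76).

65

32·65 = 2080 = 27·77 + 1, so 32⁻¹ ≡ 65 (mod 77).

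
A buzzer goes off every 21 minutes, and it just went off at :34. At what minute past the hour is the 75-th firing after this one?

49

75·21 = 1575.
Dividing 1575 by 60 gives quotient 26 and remainder 15.
(34 + 15) mod 60 = 49.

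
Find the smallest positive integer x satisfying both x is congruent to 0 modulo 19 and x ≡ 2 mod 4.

38

Since 4·5 ≡ 1 (mod 19), take x = 2 + 4·((0−2)·5 mod 19) = 2 + 4·9 = 38.
Check: 38 mod 19 = 0, 38 mod 4 = 2.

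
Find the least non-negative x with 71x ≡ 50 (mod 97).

71⁻¹ ≡ 41 (mod 97) because 71·41 = 2911 = 30·97 + 1.
So x ≡ 41·50 = 2050 ≡ 13 (mod 97).

13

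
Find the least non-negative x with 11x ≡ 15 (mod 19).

10

11⁻¹ ≡ 7 (mod 19) because 11·7 = 77 = 4·19 + 1.
Multiplying both sides by 7: x ≡ 7·15 = 105 ≡ 10 (mod 19).
Check: 11·10 = 110 = 5·19 + 15.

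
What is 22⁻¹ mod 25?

22·8 = 176 = 7·25 + 1, so 22⁻¹ ≡ 8 (mod 25).

8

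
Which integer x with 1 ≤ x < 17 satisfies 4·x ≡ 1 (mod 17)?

13

17 = 4·4 + 1
4 = 4·1 + 0
Back-substituting gives 4·13 ≡ 1 (mod 17).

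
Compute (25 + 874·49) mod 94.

81

874·49 = 42826.
Dividing 42826 by 94 gives quotient 455 and remainder 56.
(25 + 56) mod 94 = 81.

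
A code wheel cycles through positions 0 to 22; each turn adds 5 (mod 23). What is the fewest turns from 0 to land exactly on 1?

14

23 = 4·5 + 3
5 = 1·3 + 2
3 = 1·2 + 1
2 = 2·1 + 0
Back-substituting gives 5·14 ≡ 1 (mod 23).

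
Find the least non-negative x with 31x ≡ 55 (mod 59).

17

The inverse of 31 mod 59 is 40 (since 31·40 = 1240 ≡ 1).
Multiplying both sides by 40: x ≡ 40·55 = 2200 ≡ 17 (mod 59).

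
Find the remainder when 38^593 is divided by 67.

30

By repeated squaring mod 67: 38^1≡38, 38^2≡37, 38^4≡29, 38^8≡37, 38^16≡29, 38^32≡37, 38^64≡29, 38^128≡37, 38^256≡29, 38^512≡37.
Since 593 = 1 + 16 + 64 + 512 in binary, 38^593 ≡ 38·29·29·37 ≡ 30 (mod 67).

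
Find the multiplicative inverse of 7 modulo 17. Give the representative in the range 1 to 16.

5

17 = 2·7 + 3
7 = 2·3 + 1
3 = 3·1 + 0
Back-substituting gives 7·5 ≡ 1 (mod 17).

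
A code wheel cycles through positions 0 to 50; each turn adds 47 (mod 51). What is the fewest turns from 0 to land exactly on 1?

38

51 = 1·47 + 4
47 = 11·4 + 3
4 = 1·3 + 1
3 = 3·1 + 0
Back-substituting gives 47·38 ≡ 1 (mod 51).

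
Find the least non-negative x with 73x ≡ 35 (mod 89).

59

The inverse of 73 mod 89 is 50 (since 73·50 = 3650 ≡ 1).
So x ≡ 50·35 = 1750 ≡ 59 (mod 89).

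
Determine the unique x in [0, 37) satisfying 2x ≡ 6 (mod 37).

3

2⁻¹ ≡ 19 (mod 37) because 2·19 = 38 = 1·37 + 1.
Multiplying both sides by 19: x ≡ 19·6 = 114 ≡ 3 (mod 37).
Check: 2·3 = 6 = 0·37 + 6.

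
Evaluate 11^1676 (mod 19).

7

Square-and-reduce mod 19: 11^1≡11, 11^2≡7, 11^4≡11, 11^8≡7, 11^16≡11, 11^32≡7, 11^64≡11, 11^128≡7, 11^256≡11, 11^512≡7, 11^1024≡11.
Since 1676 = 4 + 8 + 128 + 512 + 1024 in binary, 11^1676 ≡ 11·7·7·7·11 ≡ 7 (mod 19).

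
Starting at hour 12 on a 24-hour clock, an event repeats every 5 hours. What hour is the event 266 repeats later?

22

266·5 = 1330.
1330 = 55·24 + 10, so 1330 mod 24 = 10.
(12 + 10) mod 24 = 22.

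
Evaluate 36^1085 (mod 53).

Square-and-reduce mod 53: 36^1≡36, 36^2≡24, 36^4≡46, 36^8≡49, 36^16≡16, 36^32≡44, 36^64≡28, 36^128≡42, 36^256≡15, 36^512≡13, 36^1024≡10.
Since 1085 = 1 + 4 + 8 + 16 + 32 + 1024 in binary, 36^1085 ≡ 36·46·49·16·44·10 ≡ 44 (mod 53).

44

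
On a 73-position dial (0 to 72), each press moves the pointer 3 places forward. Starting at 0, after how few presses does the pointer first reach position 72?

24

3⁻¹ ≡ 49 (mod 73) because 3·49 = 147 = 2·73 + 1.
So x ≡ 49·72 = 3528 ≡ 24 (mod 73).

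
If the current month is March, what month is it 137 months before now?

137 = 11·12 + 5, so 137 mod 12 = 5.
March − 5 months → October.

October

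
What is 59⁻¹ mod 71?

65

71 = 1·59 + 12
59 = 4·12 + 11
12 = 1·11 + 1
11 = 11·1 + 0
Back-substituting gives 59·65 ≡ 1 (mod 71).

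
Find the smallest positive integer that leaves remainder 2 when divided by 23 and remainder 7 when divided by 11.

117

Since 11·21 ≡ 1 (mod 23), take x = 7 + 11·((2−7)·21 mod 23) = 7 + 11·10 = 117.
Check: 117 mod 23 = 2, 117 mod 11 = 7.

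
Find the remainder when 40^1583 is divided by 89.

By repeated squaring mod 89: 40^1≡40, 40^2≡87, 40^4≡4, 40^8≡16, 40^16≡78, 40^32≡32, 40^64≡45, 40^128≡67, 40^256≡39, 40^512≡8, 40^1024≡64.
Since 1583 = 1 + 2 + 4 + 8 + 32 + 512 + 1024 in binary, 40^1583 ≡ 40·87·4·16·32·8·64 ≡ 69 (mod 89).

69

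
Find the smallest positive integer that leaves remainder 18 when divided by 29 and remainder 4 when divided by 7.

18

Since 7·25 ≡ 1 (mod 29), take x = 4 + 7·((18−4)·25 mod 29) = 4 + 7·2 = 18.
Check: 18 mod 29 = 18, 18 mod 7 = 4.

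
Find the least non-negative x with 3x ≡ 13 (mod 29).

The inverse of 3 mod 29 is 10 (since 3·10 = 30 ≡ 1).
Multiplying both sides by 10: x ≡ 10·13 = 130 ≡ 14 (mod 29).

14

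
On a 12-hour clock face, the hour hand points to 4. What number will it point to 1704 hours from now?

4

Dividing 1704 by 12 gives quotient 142 and remainder 0.
4 + 0 → 4 on a 12-hour dial.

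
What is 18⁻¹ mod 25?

7

25 = 1·18 + 7
18 = 2·7 + 4
7 = 1·4 + 3
4 = 1·3 + 1
3 = 3·1 + 0
Back-substituting gives 18·7 ≡ 1 (mod 25).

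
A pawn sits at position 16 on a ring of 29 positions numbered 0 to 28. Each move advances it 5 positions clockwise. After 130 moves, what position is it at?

130·5 = 650.
650 = 22·29 + 12, so 650 mod 29 = 12.
(16 + 12) mod 29 = 28.

28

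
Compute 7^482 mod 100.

By repeated squaring mod 100: 7^1≡7, 7^2≡49, 7^4≡1, 7^8≡1, 7^16≡1, 7^32≡1, 7^64≡1, 7^128≡1, 7^256≡1.
482 = 2 + 32 + 64 + 128 + 256, so 7^482 ≡ 49·1·1·1·1 ≡ 49 (mod 100).

49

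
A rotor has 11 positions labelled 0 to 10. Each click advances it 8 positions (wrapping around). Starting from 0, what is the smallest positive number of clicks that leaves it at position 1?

11 = 1·8 + 3
8 = 2·3 + 2
3 = 1·2 + 1
2 = 2·1 + 0
Back-substituting gives 8·7 ≡ 1 (mod 11).

7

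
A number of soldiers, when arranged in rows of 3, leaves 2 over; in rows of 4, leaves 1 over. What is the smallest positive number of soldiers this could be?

5

Since 4·1 ≡ 1 (mod 3), take x = 1 + 4·((2−1)·1 mod 3) = 1 + 4·1 = 5.
Check: 5 mod 3 = 2, 5 mod 4 = 1.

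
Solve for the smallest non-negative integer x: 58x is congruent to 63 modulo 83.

58⁻¹ ≡ 73 (mod 83) because 58·73 = 4234 = 51·83 + 1.
Multiplying both sides by 73: x ≡ 73·63 = 4599 ≡ 34 (mod 83).

34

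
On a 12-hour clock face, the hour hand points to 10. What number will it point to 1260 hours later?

1260 = 105·12 + 0, so 1260 mod 12 = 0.
10 + 0 → 10 on a 12-hour dial.

10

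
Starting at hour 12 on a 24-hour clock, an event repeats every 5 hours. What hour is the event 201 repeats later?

9

201·5 = 1005.
Dividing 1005 by 24 gives quotient 41 and remainder 21.
(12 + 21) mod 24 = 9.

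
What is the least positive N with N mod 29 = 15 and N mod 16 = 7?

247

Since 16·20 ≡ 1 (mod 29), take x = 7 + 16·((15−7)·20 mod 29) = 7 + 16·15 = 247.
Check: 247 mod 29 = 15, 247 mod 16 = 7.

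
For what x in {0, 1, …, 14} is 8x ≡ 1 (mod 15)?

The inverse of 8 mod 15 is 2 (since 8·2 = 16 ≡ 1).
Multiplying both sides by 2: x ≡ 2·1 = 2 ≡ 2 (mod 15).

2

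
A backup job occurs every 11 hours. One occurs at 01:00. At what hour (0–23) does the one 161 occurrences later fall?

161·11 = 1771.
1771 − 73·24 = 19, so 1771 ≡ 19 (mod 24).
(1 + 19) mod 24 = 20.

20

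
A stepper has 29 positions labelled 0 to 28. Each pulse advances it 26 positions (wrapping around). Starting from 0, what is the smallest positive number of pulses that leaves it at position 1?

26·19 = 494 = 17·29 + 1, so 26⁻¹ ≡ 19 (mod 29).

19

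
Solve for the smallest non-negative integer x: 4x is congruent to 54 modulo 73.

50

The inverse of 4 mod 73 is 55 (since 4·55 = 220 ≡ 1).
Multiplying both sides by 55: x ≡ 55·54 = 2970 ≡ 50 (mod 73).
Check: 4·50 = 200 = 2·73 + 54.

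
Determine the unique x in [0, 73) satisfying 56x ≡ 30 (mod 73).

24

56⁻¹ ≡ 30 (mod 73) because 56·30 = 1680 = 23·73 + 1.
So x ≡ 30·30 = 900 ≡ 24 (mod 73).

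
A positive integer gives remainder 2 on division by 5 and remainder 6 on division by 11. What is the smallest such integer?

x ≡ 2 (mod 5) gives x ∈ {2, 7, 12, 17}.
The first of these with x mod 11 = 6 is 17.

17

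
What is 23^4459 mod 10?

7

Powers of 3 mod 10 repeat with period 4: 3, 9, 7, 1.
4459 leaves remainder 3 on division by 4, so 23^4459 ends in 7.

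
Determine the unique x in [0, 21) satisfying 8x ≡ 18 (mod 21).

18

8⁻¹ ≡ 8 (mod 21) because 8·8 = 64 = 3·21 + 1.
Multiplying both sides by 8: x ≡ 8·18 = 144 ≡ 18 (mod 21).
Check: 8·18 = 144 = 6·21 + 18.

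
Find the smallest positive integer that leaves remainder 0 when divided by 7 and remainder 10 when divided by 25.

35

x ≡ 0 (mod 7) gives x ∈ {0, 7, 14, 21, 28, 35}.
The first of these with x mod 25 = 10 is 35.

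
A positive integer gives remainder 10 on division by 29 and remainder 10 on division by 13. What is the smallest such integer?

x ≡ 10 (mod 13) gives x ∈ {10}.
The first of these with x mod 29 = 10 is 10.

10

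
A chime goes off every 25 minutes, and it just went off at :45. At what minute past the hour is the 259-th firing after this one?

40

259·25 = 6475.
6475 − 107·60 = 55, so 6475 ≡ 55 (mod 60).
(45 + 55) mod 60 = 40.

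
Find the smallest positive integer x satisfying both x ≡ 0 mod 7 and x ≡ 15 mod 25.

140

x ≡ 0 (mod 7) gives x ∈ {0, 7, 14, 21, 28, 35, 42, 49, …}.
The first of these with x mod 25 = 15 is 140.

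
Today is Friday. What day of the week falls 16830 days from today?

Sunday

16830 mod 7 = 2 (since 2404·7 = 16828).
Friday + 2 days → Sunday.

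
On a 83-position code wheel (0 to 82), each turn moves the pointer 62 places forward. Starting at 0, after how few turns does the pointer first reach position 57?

62⁻¹ ≡ 79 (mod 83) because 62·79 = 4898 = 59·83 + 1.
So x ≡ 79·57 = 4503 ≡ 21 (mod 83).
Check: 62·21 = 1302 = 15·83 + 57.

21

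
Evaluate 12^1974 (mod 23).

By repeated squaring mod 23: 12^1≡12, 12^2≡6, 12^4≡13, 12^8≡8, 12^16≡18, 12^32≡2, 12^64≡4, 12^128≡16, 12^256≡3, 12^512≡9, 12^1024≡12.
1974 = 2 + 4 + 16 + 32 + 128 + 256 + 512 + 1024, so 12^1974 ≡ 6·13·18·2·16·3·9·12 ≡ 18 (mod 23).

18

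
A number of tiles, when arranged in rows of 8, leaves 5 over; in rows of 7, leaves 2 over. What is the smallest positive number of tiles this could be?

x ≡ 2 (mod 7) gives x ∈ {2, 9, 16, 23, 30, 37}.
The first of these with x mod 8 = 5 is 37.

37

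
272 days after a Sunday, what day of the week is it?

Saturday

272 mod 7 = 6 (since 38·7 = 266).
Sunday + 6 days → Saturday.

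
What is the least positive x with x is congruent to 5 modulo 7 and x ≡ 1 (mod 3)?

19

x ≡ 1 (mod 3) gives x ∈ {1, 4, 7, 10, 13, 16, 19}.
The first of these with x mod 7 = 5 is 19.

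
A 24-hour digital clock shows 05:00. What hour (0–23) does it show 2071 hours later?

Dividing 2071 by 24 gives quotient 86 and remainder 7.
(5 + 7) mod 24 = 12.

12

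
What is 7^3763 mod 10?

Powers of 7 mod 10 repeat with period 4: 7, 9, 3, 1.
3763 mod 4 = 3, so the last digit matches 7^3 = 3.

3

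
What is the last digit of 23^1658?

Last digits of 3^n: 3, 9, 7, 1 (period 4).
1658 mod 4 = 2, so the last digit matches 3^2 = 9.

9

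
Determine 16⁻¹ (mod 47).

3

47 = 2·16 + 15
16 = 1·15 + 1
15 = 15·1 + 0
Back-substituting gives 16·3 ≡ 1 (mod 47).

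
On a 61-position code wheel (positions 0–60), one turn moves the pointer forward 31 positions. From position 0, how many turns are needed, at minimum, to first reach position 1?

2

61 = 1·31 + 30
31 = 1·30 + 1
30 = 30·1 + 0
Back-substituting gives 31·2 ≡ 1 (mod 61).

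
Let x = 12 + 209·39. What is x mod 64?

35

209·39 = 8151.
8151 − 127·64 = 23, so 8151 ≡ 23 (mod 64).
(12 + 23) mod 64 = 35.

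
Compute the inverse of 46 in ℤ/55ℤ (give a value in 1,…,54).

55 = 1·46 + 9
46 = 5·9 + 1
9 = 9·1 + 0
Back-substituting gives 46·6 ≡ 1 (mod 55).

6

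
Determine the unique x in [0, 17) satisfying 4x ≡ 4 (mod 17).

1

The inverse of 4 mod 17 is 13 (since 4·13 = 52 ≡ 1).
Multiplying both sides by 13: x ≡ 13·4 = 52 ≡ 1 (mod 17).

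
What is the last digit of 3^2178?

9

Powers of 3 mod 10 repeat with period 4: 3, 9, 7, 1.
2178 leaves remainder 2 on division by 4, so 3^2178 ends in 9.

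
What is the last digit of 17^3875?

Powers of 7 mod 10 repeat with period 4: 7, 9, 3, 1.
3875 mod 4 = 3, so the last digit matches 7^3 = 3.

3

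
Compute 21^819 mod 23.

Square-and-reduce mod 23: 21^1≡21, 21^2≡4, 21^4≡16, 21^8≡3, 21^16≡9, 21^32≡12, 21^64≡6, 21^128≡13, 21^256≡8, 21^512≡18.
Since 819 = 1 + 2 + 16 + 32 + 256 + 512 in binary, 21^819 ≡ 21·4·9·12·8·18 ≡ 14 (mod 23).

14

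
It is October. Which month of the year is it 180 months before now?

Dividing 180 by 12 gives quotient 15 and remainder 0.
October − 0 months → October.

October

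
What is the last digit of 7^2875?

Last digits of 7^n: 7, 9, 3, 1 (period 4).
2875 mod 4 = 3, so the last digit matches 7^3 = 3.

3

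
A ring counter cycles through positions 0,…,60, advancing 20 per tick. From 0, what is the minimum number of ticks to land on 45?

48

The inverse of 20 mod 61 is 58 (since 20·58 = 1160 ≡ 1).
Multiplying both sides by 58: x ≡ 58·45 = 2610 ≡ 48 (mod 61).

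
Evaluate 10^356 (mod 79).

65

By repeated squaring mod 79: 10^1≡10, 10^2≡21, 10^4≡46, 10^8≡62, 10^16≡52, 10^32≡18, 10^64≡8, 10^128≡64, 10^256≡67.
Since 356 = 4 + 32 + 64 + 256 in binary, 10^356 ≡ 46·18·8·67 ≡ 65 (mod 79).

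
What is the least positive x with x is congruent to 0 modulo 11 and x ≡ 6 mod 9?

33

x ≡ 6 (mod 9) gives x ∈ {6, 15, 24, 33}.
The first of these with x mod 11 = 0 is 33.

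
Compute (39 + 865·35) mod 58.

38

865·35 = 30275.
30275 = 521·58 + 57, so 30275 mod 58 = 57.
(39 + 57) mod 58 = 38.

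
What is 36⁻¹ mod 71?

71 = 1·36 + 35
36 = 1·35 + 1
35 = 35·1 + 0
Back-substituting gives 36·2 ≡ 1 (mod 71).

2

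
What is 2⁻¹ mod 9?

9 = 4·2 + 1
2 = 2·1 + 0
Back-substituting gives 2·5 ≡ 1 (mod 9).

5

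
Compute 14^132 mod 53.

Square-and-reduce mod 53: 14^1≡14, 14^2≡37, 14^4≡44, 14^8≡28, 14^16≡42, 14^32≡15, 14^64≡13, 14^128≡10.
Since 132 = 4 + 128 in binary, 14^132 ≡ 44·10 ≡ 16 (mod 53).

16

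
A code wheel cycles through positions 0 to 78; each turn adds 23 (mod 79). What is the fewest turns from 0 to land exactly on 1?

23·55 = 1265 = 16·79 + 1, so 23⁻¹ ≡ 55 (mod 79).

55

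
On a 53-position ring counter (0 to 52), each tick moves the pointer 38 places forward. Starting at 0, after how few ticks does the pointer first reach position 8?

3

The inverse of 38 mod 53 is 7 (since 38·7 = 266 ≡ 1).
So x ≡ 7·8 = 56 ≡ 3 (mod 53).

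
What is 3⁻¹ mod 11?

3·4 = 12 = 1·11 + 1, so 3⁻¹ ≡ 4 (mod 11).

4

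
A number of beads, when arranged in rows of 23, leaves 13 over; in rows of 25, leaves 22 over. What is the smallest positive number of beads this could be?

x ≡ 13 (mod 23) gives x ∈ {13, 36, 59, 82, 105, 128, 151, 174, …}.
The first of these with x mod 25 = 22 is 197.

197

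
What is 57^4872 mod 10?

Powers of 7 mod 10 repeat with period 4: 7, 9, 3, 1.
4872 mod 4 = 0, so the last digit matches 7^4 = 1.

1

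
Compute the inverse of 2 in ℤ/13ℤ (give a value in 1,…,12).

7

2·7 = 14 = 1·13 + 1, so 2⁻¹ ≡ 7 (mod 13).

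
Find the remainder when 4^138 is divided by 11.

9

By repeated squaring mod 11: 4^1≡4, 4^2≡5, 4^4≡3, 4^8≡9, 4^16≡4, 4^32≡5, 4^64≡3, 4^128≡9.
138 = 2 + 8 + 128, so 4^138 ≡ 5·9·9 ≡ 9 (mod 11).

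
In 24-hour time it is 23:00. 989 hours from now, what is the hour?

989 = 41·24 + 5, so 989 mod 24 = 5.
(23 + 5) mod 24 = 4.

4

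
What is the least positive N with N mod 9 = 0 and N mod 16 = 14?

126

Since 16·4 ≡ 1 (mod 9), take x = 14 + 16·((0−14)·4 mod 9) = 14 + 16·7 = 126.
Check: 126 mod 9 = 0, 126 mod 16 = 14.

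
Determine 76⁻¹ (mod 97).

60

97 = 1·76 + 21
76 = 3·21 + 13
21 = 1·13 + 8
13 = 1·8 + 5
8 = 1·5 + 3
5 = 1·3 + 2
3 = 1·2 + 1
2 = 2·1 + 0
Back-substituting gives 76·60 ≡ 1 (mod 97).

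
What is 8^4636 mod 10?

6

Last digits of 8^n: 8, 4, 2, 6 (period 4).
4636 mod 4 = 0, so the last digit matches 8^4 = 6.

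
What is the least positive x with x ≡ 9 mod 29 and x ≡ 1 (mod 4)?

9

x ≡ 1 (mod 4) gives x ∈ {1, 5, 9}.
The first of these with x mod 29 = 9 is 9.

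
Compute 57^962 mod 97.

48

Successive squares of 57 mod 97: 57^1≡57, 57^2≡48, 57^4≡73, 57^8≡91, 57^16≡36, 57^32≡35, 57^64≡61, 57^128≡35, 57^256≡61, 57^512≡35.
962 = 2 + 64 + 128 + 256 + 512, so 57^962 ≡ 48·61·35·61·35 ≡ 48 (mod 97).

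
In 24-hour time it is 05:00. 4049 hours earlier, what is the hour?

4049 mod 24 = 17 (since 168·24 = 4032).
(5 − 17) mod 24 = 12.

12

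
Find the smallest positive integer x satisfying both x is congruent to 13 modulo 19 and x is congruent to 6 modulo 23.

x ≡ 13 (mod 19) gives x ∈ {13, 32, 51, 70, 89, 108, 127, 146, …}.
The first of these with x mod 23 = 6 is 374.

374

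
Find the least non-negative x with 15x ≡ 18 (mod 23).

15

15⁻¹ ≡ 20 (mod 23) because 15·20 = 300 = 13·23 + 1.
Multiplying both sides by 20: x ≡ 20·18 = 360 ≡ 15 (mod 23).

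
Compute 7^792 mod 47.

32

By repeated squaring mod 47: 7^1≡7, 7^2≡2, 7^4≡4, 7^8≡16, 7^16≡21, 7^32≡18, 7^64≡42, 7^128≡25, 7^256≡14, 7^512≡8.
792 = 8 + 16 + 256 + 512, so 7^792 ≡ 16·21·14·8 ≡ 32 (mod 47).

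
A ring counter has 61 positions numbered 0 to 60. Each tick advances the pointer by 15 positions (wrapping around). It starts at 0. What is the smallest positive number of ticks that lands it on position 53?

32

The inverse of 15 mod 61 is 57 (since 15·57 = 855 ≡ 1).
So x ≡ 57·53 = 3021 ≡ 32 (mod 61).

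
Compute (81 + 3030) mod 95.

3030 − 31·95 = 85, so 3030 ≡ 85 (mod 95).
(81 + 85) mod 95 = 71.

71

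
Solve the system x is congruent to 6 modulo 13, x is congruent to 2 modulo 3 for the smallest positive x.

32

x ≡ 2 (mod 3) gives x ∈ {2, 5, 8, 11, 14, 17, 20, 23, …}.
The first of these with x mod 13 = 6 is 32.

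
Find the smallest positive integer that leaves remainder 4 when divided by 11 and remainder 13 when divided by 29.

158

x ≡ 4 (mod 11) gives x ∈ {4, 15, 26, 37, 48, 59, 70, 81, …}.
The first of these with x mod 29 = 13 is 158.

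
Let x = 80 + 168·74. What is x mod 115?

92

168·74 = 12432.
12432 mod 115 = 12 (since 108·115 = 12420).
(80 + 12) mod 115 = 92.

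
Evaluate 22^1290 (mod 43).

Square-and-reduce mod 43: 22^1≡22, 22^2≡11, 22^4≡35, 22^8≡21, 22^16≡11, 22^32≡35, 22^64≡21, 22^128≡11, 22^256≡35, 22^512≡21, 22^1024≡11.
1290 = 2 + 8 + 256 + 1024, so 22^1290 ≡ 11·21·35·11 ≡ 11 (mod 43).

11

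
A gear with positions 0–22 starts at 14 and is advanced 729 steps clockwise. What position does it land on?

7

729 = 31·23 + 16, so 729 mod 23 = 16.
(14 + 16) mod 23 = 7.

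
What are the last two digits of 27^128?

By repeated squaring mod 100: 27^1≡27, 27^2≡29, 27^4≡41, 27^8≡81, 27^16≡61, 27^32≡21, 27^64≡41, 27^128≡81.
Since 128 = 128 in binary, 27^128 ≡ 81 ≡ 81 (mod 100).

81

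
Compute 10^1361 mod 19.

14

Successive squares of 10 mod 19: 10^1≡10, 10^2≡5, 10^4≡6, 10^8≡17, 10^16≡4, 10^32≡16, 10^64≡9, 10^128≡5, 10^256≡6, 10^512≡17, 10^1024≡4.
1361 = 1 + 16 + 64 + 256 + 1024, so 10^1361 ≡ 10·4·9·6·4 ≡ 14 (mod 19).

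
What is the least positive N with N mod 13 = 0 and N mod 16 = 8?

Since 16·9 ≡ 1 (mod 13), take x = 8 + 16·((0−8)·9 mod 13) = 8 + 16·6 = 104.
Check: 104 mod 13 = 0, 104 mod 16 = 8.

104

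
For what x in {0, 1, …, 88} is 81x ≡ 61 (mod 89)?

The inverse of 81 mod 89 is 11 (since 81·11 = 891 ≡ 1).
So x ≡ 11·61 = 671 ≡ 48 (mod 89).

48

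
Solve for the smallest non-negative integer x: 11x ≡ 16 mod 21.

The inverse of 11 mod 21 is 2 (since 11·2 = 22 ≡ 1).
So x ≡ 2·16 = 32 ≡ 11 (mod 21).
Check: 11·11 = 121 = 5·21 + 16.

11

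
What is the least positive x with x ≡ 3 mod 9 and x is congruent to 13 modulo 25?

138

Since 25·4 ≡ 1 (mod 9), take x = 13 + 25·((3−13)·4 mod 9) = 13 + 25·5 = 138.
Check: 138 mod 9 = 3, 138 mod 25 = 13.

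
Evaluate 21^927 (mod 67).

Square-and-reduce mod 67: 21^1≡21, 21^2≡39, 21^4≡47, 21^8≡65, 21^16≡4, 21^32≡16, 21^64≡55, 21^128≡10, 21^256≡33, 21^512≡17.
Since 927 = 1 + 2 + 4 + 8 + 16 + 128 + 256 + 512 in binary, 21^927 ≡ 21·39·47·65·4·10·33·17 ≡ 15 (mod 67).

15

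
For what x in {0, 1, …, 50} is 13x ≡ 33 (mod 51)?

13⁻¹ ≡ 4 (mod 51) because 13·4 = 52 = 1·51 + 1.
Multiplying both sides by 4: x ≡ 4·33 = 132 ≡ 30 (mod 51).
Check: 13·30 = 390 = 7·51 + 33.

30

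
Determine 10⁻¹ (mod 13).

13 = 1·10 + 3
10 = 3·3 + 1
3 = 3·1 + 0
Back-substituting gives 10·4 ≡ 1 (mod 13).

4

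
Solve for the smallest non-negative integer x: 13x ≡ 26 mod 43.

2

The inverse of 13 mod 43 is 10 (since 13·10 = 130 ≡ 1).
Multiplying both sides by 10: x ≡ 10·26 = 260 ≡ 2 (mod 43).
Check: 13·2 = 26 = 0·43 + 26.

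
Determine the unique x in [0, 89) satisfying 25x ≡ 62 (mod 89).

63

The inverse of 25 mod 89 is 57 (since 25·57 = 1425 ≡ 1).
Multiplying both sides by 57: x ≡ 57·62 = 3534 ≡ 63 (mod 89).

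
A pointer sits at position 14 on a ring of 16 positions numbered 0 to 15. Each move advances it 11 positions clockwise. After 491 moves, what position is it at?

7

491·11 = 5401.
5401 mod 16 = 9 (since 337·16 = 5392).
(14 + 9) mod 16 = 7.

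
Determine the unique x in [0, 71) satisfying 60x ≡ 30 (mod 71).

36

The inverse of 60 mod 71 is 58 (since 60·58 = 3480 ≡ 1).
Multiplying both sides by 58: x ≡ 58·30 = 1740 ≡ 36 (mod 71).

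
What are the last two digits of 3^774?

69

By repeated squaring mod 100: 3^1≡3, 3^2≡9, 3^4≡81, 3^8≡61, 3^16≡21, 3^32≡41, 3^64≡81, 3^128≡61, 3^256≡21, 3^512≡41.
774 = 2 + 4 + 256 + 512, so 3^774 ≡ 9·81·21·41 ≡ 69 (mod 100).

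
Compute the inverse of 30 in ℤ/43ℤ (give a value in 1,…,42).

43 = 1·30 + 13
30 = 2·13 + 4
13 = 3·4 + 1
4 = 4·1 + 0
Back-substituting gives 30·33 ≡ 1 (mod 43).

33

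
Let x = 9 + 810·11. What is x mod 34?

810·11 = 8910.
Dividing 8910 by 34 gives quotient 262 and remainder 2.
(9 + 2) mod 34 = 11.

11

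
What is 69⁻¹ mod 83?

77

69·77 = 5313 = 64·83 + 1, so 69⁻¹ ≡ 77 (mod 83).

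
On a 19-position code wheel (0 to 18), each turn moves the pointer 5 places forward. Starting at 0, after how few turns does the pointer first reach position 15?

3

5⁻¹ ≡ 4 (mod 19) because 5·4 = 20 = 1·19 + 1.
So x ≡ 4·15 = 60 ≡ 3 (mod 19).
Check: 5·3 = 15 = 0·19 + 15.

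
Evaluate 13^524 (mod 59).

Successive squares of 13 mod 59: 13^1≡13, 13^2≡51, 13^4≡5, 13^8≡25, 13^16≡35, 13^32≡45, 13^64≡19, 13^128≡7, 13^256≡49, 13^512≡41.
524 = 4 + 8 + 512, so 13^524 ≡ 5·25·41 ≡ 51 (mod 59).

51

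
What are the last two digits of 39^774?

By repeated squaring mod 100: 39^1≡39, 39^2≡21, 39^4≡41, 39^8≡81, 39^16≡61, 39^32≡21, 39^64≡41, 39^128≡81, 39^256≡61, 39^512≡21.
Since 774 = 2 + 4 + 256 + 512 in binary, 39^774 ≡ 21·41·61·21 ≡ 41 (mod 100).

41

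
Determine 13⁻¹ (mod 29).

29 = 2·13 + 3
13 = 4·3 + 1
3 = 3·1 + 0
Back-substituting gives 13·9 ≡ 1 (mod 29).

9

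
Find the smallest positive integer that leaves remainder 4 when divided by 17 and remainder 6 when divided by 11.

Since 11·14 ≡ 1 (mod 17), take x = 6 + 11·((4−6)·14 mod 17) = 6 + 11·6 = 72.
Check: 72 mod 17 = 4, 72 mod 11 = 6.

72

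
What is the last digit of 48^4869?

8

Last digits of 8^n: 8, 4, 2, 6 (period 4).
4869 leaves remainder 1 on division by 4, so 48^4869 ends in 8.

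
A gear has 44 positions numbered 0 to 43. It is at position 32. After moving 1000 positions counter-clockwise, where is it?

1000 − 22·44 = 32, so 1000 ≡ 32 (mod 44).
(32 − 32) mod 44 = 0.

0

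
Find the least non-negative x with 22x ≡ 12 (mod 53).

22⁻¹ ≡ 41 (mod 53) because 22·41 = 902 = 17·53 + 1.
Multiplying both sides by 41: x ≡ 41·12 = 492 ≡ 15 (mod 53).
Check: 22·15 = 330 = 6·53 + 12.

15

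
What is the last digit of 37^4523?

3

Powers of 7 mod 10 repeat with period 4: 7, 9, 3, 1.
4523 leaves remainder 3 on division by 4, so 37^4523 ends in 3.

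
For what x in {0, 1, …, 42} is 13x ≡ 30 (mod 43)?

13⁻¹ ≡ 10 (mod 43) because 13·10 = 130 = 3·43 + 1.
So x ≡ 10·30 = 300 ≡ 42 (mod 43).
Check: 13·42 = 546 = 12·43 + 30.

42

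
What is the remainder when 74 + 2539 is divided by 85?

63

Dividing 2539 by 85 gives quotient 29 and remainder 74.
(74 + 74) mod 85 = 63.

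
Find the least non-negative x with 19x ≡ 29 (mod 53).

The inverse of 19 mod 53 is 14 (since 19·14 = 266 ≡ 1).
Multiplying both sides by 14: x ≡ 14·29 = 406 ≡ 35 (mod 53).

35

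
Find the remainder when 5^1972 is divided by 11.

3

Successive squares of 5 mod 11: 5^1≡5, 5^2≡3, 5^4≡9, 5^8≡4, 5^16≡5, 5^32≡3, 5^64≡9, 5^128≡4, 5^256≡5, 5^512≡3, 5^1024≡9.
Since 1972 = 4 + 16 + 32 + 128 + 256 + 512 + 1024 in binary, 5^1972 ≡ 9·5·3·4·5·3·9 ≡ 3 (mod 11).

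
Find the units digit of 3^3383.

Last digits of 3^n: 3, 9, 7, 1 (period 4).
3383 leaves remainder 3 on division by 4, so 3^3383 ends in 7.

7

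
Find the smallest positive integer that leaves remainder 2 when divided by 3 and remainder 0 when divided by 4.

x ≡ 2 (mod 3) gives x ∈ {2, 5, 8}.
The first of these with x mod 4 = 0 is 8.

8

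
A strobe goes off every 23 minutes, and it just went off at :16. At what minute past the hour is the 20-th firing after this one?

56

20·23 = 460.
Dividing 460 by 60 gives quotient 7 and remainder 40.
(16 + 40) mod 60 = 56.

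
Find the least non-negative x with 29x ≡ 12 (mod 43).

The inverse of 29 mod 43 is 3 (since 29·3 = 87 ≡ 1).
So x ≡ 3·12 = 36 ≡ 36 (mod 43).
Check: 29·36 = 1044 = 24·43 + 12.

36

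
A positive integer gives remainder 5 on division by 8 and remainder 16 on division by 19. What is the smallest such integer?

x ≡ 5 (mod 8) gives x ∈ {5, 13, 21, 29, 37, 45, 53, 61, …}.
The first of these with x mod 19 = 16 is 149.

149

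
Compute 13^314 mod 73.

12

Successive squares of 13 mod 73: 13^1≡13, 13^2≡23, 13^4≡18, 13^8≡32, 13^16≡2, 13^32≡4, 13^64≡16, 13^128≡37, 13^256≡55.
Since 314 = 2 + 8 + 16 + 32 + 256 in binary, 13^314 ≡ 23·32·2·4·55 ≡ 12 (mod 73).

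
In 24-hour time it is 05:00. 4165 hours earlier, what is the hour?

4165 − 173·24 = 13, so 4165 ≡ 13 (mod 24).
(5 − 13) mod 24 = 16.

16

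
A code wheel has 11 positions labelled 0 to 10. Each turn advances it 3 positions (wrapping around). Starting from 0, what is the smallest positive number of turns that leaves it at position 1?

11 = 3·3 + 2
3 = 1·2 + 1
2 = 2·1 + 0
Back-substituting gives 3·4 ≡ 1 (mod 11).

4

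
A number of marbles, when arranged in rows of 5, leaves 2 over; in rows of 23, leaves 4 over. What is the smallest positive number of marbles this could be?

27

Since 23·2 ≡ 1 (mod 5), take x = 4 + 23·((2−4)·2 mod 5) = 4 + 23·1 = 27.
Check: 27 mod 5 = 2, 27 mod 23 = 4.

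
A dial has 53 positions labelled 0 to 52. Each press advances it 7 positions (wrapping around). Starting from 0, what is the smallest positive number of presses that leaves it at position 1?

38

7·38 = 266 = 5·53 + 1, so 7⁻¹ ≡ 38 (mod 53).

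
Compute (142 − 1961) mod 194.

121

Dividing 1961 by 194 gives quotient 10 and remainder 21.
(142 − 21) mod 194 = 121.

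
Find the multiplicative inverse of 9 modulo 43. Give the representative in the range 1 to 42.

9·24 = 216 = 5·43 + 1, so 9⁻¹ ≡ 24 (mod 43).

24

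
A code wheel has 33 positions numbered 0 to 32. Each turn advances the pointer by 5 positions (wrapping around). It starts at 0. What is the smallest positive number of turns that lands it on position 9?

5⁻¹ ≡ 20 (mod 33) because 5·20 = 100 = 3·33 + 1.
Multiplying both sides by 20: x ≡ 20·9 = 180 ≡ 15 (mod 33).
Check: 5·15 = 75 = 2·33 + 9.

15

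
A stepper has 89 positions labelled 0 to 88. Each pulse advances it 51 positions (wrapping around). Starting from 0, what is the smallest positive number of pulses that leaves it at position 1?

7

51·7 = 357 = 4·89 + 1, so 51⁻¹ ≡ 7 (mod 89).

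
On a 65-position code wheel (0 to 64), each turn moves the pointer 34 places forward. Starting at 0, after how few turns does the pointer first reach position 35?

45

The inverse of 34 mod 65 is 44 (since 34·44 = 1496 ≡ 1).
Multiplying both sides by 44: x ≡ 44·35 = 1540 ≡ 45 (mod 65).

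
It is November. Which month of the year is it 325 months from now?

325 = 27·12 + 1, so 325 mod 12 = 1.
November + 1 month → December.

December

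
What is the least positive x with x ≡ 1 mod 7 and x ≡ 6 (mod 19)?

Since 19·3 ≡ 1 (mod 7), take x = 6 + 19·((1−6)·3 mod 7) = 6 + 19·6 = 120.
Check: 120 mod 7 = 1, 120 mod 19 = 6.

120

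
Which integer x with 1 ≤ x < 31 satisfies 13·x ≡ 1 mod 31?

12

31 = 2·13 + 5
13 = 2·5 + 3
5 = 1·3 + 2
3 = 1·2 + 1
2 = 2·1 + 0
Back-substituting gives 13·12 ≡ 1 (mod 31).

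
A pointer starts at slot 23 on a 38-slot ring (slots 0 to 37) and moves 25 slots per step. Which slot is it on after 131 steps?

131·25 = 3275.
3275 = 86·38 + 7, so 3275 mod 38 = 7.
(23 + 7) mod 38 = 30.

30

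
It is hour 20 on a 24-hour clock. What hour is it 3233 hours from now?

13

3233 mod 24 = 17 (since 134·24 = 3216).
(20 + 17) mod 24 = 13.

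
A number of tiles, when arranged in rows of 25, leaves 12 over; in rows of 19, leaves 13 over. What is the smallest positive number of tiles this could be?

x ≡ 13 (mod 19) gives x ∈ {13, 32, 51, 70, 89, 108, 127, 146, …}.
The first of these with x mod 25 = 12 is 412.

412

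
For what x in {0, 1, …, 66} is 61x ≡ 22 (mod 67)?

41

The inverse of 61 mod 67 is 11 (since 61·11 = 671 ≡ 1).
So x ≡ 11·22 = 242 ≡ 41 (mod 67).
Check: 61·41 = 2501 = 37·67 + 22.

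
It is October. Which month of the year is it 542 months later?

542 = 45·12 + 2, so 542 mod 12 = 2.
October + 2 months → December.

December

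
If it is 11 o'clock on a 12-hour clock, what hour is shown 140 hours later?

7

140 = 11·12 + 8, so 140 mod 12 = 8.
11 + 8 → 7 on a 12-hour dial.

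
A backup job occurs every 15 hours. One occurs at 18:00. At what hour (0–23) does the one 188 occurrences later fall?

188·15 = 2820.
Dividing 2820 by 24 gives quotient 117 and remainder 12.
(18 + 12) mod 24 = 6.

6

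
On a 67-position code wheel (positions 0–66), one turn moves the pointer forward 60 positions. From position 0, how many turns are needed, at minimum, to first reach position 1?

19

67 = 1·60 + 7
60 = 8·7 + 4
7 = 1·4 + 3
4 = 1·3 + 1
3 = 3·1 + 0
Back-substituting gives 60·19 ≡ 1 (mod 67).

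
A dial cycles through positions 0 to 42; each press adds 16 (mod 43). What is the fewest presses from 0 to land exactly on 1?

35

16·35 = 560 = 13·43 + 1, so 16⁻¹ ≡ 35 (mod 43).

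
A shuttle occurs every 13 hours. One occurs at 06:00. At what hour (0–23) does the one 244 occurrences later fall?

244·13 = 3172.
3172 mod 24 = 4 (since 132·24 = 3168).
(6 + 4) mod 24 = 10.

10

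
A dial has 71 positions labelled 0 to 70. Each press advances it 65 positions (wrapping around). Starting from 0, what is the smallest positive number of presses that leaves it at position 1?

65·59 = 3835 = 54·71 + 1, so 65⁻¹ ≡ 59 (mod 71).

59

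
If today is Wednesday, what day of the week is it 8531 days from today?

Monday

Dividing 8531 by 7 gives quotient 1218 and remainder 5.
Wednesday + 5 days → Monday.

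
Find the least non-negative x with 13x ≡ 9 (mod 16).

13

The inverse of 13 mod 16 is 5 (since 13·5 = 65 ≡ 1).
So x ≡ 5·9 = 45 ≡ 13 (mod 16).
Check: 13·13 = 169 = 10·16 + 9.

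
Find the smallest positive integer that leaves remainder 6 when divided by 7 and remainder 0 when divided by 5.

Since 5·3 ≡ 1 (mod 7), take x = 0 + 5·((6−0)·3 mod 7) = 0 + 5·4 = 20.
Check: 20 mod 7 = 6, 20 mod 5 = 0.

20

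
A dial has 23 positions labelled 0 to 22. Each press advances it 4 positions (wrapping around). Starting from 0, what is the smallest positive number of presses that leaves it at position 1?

6

23 = 5·4 + 3
4 = 1·3 + 1
3 = 3·1 + 0
Back-substituting gives 4·6 ≡ 1 (mod 23).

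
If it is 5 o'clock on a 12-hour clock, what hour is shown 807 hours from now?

8

807 = 67·12 + 3, so 807 mod 12 = 3.
5 + 3 → 8 on a 12-hour dial.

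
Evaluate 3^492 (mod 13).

1

By repeated squaring mod 13: 3^1≡3, 3^2≡9, 3^4≡3, 3^8≡9, 3^16≡3, 3^32≡9, 3^64≡3, 3^128≡9, 3^256≡3.
492 = 4 + 8 + 32 + 64 + 128 + 256, so 3^492 ≡ 3·9·9·3·9·3 ≡ 1 (mod 13).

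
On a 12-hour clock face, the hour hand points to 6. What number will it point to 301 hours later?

7

301 − 25·12 = 1, so 301 ≡ 1 (mod 12).
6 + 1 → 7 on a 12-hour dial.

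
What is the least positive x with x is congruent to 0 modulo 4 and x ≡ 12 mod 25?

x ≡ 0 (mod 4) gives x ∈ {0, 4, 8, 12}.
The first of these with x mod 25 = 12 is 12.

12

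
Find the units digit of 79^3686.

1

Powers of 9 mod 10 repeat with period 2: 9, 1.
3686 mod 2 = 0, so the last digit matches 9^2 = 1.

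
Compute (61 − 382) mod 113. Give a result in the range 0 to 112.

18

382 = 3·113 + 43, so 382 mod 113 = 43.
(61 − 43) mod 113 = 18.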